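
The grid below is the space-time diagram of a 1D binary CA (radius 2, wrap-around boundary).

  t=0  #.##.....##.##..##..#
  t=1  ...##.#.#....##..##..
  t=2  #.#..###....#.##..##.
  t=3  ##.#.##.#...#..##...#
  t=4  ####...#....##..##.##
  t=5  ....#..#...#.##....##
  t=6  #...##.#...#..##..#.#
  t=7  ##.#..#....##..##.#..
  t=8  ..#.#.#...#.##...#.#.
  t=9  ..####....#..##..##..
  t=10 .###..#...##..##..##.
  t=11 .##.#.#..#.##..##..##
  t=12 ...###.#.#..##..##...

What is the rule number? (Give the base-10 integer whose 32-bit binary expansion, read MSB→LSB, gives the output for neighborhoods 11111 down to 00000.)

  ##### -> .   bit 31 = 0  t=4,i=0
  ####. -> .   bit 30 = 0  t=4,i=2
  ###.# -> #   bit 29 = 1  t=3,i=1
  ###.. -> .   bit 28 = 0  t=2,i=7
  ##.## -> .   bit 27 = 0  t=0,i=1
  ##.#. -> #   bit 26 = 1  t=1,i=5
  ##..# -> #   bit 25 = 1  t=0,i=14
  ##... -> #   bit 24 = 1  t=0,i=4
  #.### -> #   bit 23 = 1  t=4,i=19
  #.##. -> .   bit 22 = 0  t=0,i=2
  #.#.# -> #   bit 21 = 1  t=1,i=6
  #.#.. -> .   bit 20 = 0  t=1,i=8
  #..## -> .   bit 19 = 0  t=0,i=15
  #..#. -> .   bit 18 = 0  t=5,i=6
  #...# -> .   bit 17 = 0  t=3,i=10
  #.... -> .   bit 16 = 0  t=0,i=5
  .#### -> #   bit 15 = 1  t=4,i=20
  .###. -> #   bit 14 = 1  t=2,i=6
  .##.# -> .   bit 13 = 0  t=0,i=0
  .##.. -> #   bit 12 = 1  t=0,i=3
  .#.## -> .   bit 11 = 0  t=2,i=13
  .#.#. -> #   bit 10 = 1  t=1,i=7
  .#..# -> #   bit 9 = 1  t=2,i=3
  .#... -> .   bit 8 = 0  t=1,i=9
  ..### -> #   bit 7 = 1  t=2,i=5
  ..##. -> .   bit 6 = 0  t=0,i=9
  ..#.# -> #   bit 5 = 1  t=2,i=12
  ..#.. -> #   bit 4 = 1  t=3,i=12
  ...## -> #   bit 3 = 1  t=0,i=8
  ...#. -> .   bit 2 = 0  t=2,i=11
  ....# -> .   bit 1 = 0  t=0,i=7
  ..... -> #   bit 0 = 1  t=0,i=6
  bits 00100111101000001101011010111001 = 664852153

664852153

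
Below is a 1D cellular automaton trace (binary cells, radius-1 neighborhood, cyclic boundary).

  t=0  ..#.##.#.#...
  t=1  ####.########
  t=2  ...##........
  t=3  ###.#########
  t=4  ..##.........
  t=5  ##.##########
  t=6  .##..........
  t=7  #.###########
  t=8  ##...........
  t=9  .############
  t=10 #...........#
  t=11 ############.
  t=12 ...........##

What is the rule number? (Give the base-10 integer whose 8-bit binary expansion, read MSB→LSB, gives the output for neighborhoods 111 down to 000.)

119

  nb ###: next=.  (t=1,i=0, bit7=0)
  nb ##.: next=#  (t=0,i=5, bit6=1)
  nb #.#: next=#  (t=0,i=3, bit5=1)
  nb #..: next=#  (t=0,i=10, bit4=1)
  nb .##: next=.  (t=0,i=4, bit3=0)
  nb .#.: next=#  (t=0,i=2, bit2=1)
  nb ..#: next=#  (t=0,i=1, bit1=1)
  nb ...: next=#  (t=0,i=0, bit0=1)
  bits 01110111 = 119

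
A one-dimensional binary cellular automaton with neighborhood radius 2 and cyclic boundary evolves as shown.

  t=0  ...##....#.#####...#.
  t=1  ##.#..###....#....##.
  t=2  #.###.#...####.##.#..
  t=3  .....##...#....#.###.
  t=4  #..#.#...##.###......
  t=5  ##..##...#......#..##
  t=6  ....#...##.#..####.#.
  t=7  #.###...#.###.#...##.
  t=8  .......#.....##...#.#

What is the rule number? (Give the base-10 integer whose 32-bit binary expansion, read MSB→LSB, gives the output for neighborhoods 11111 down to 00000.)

  #####|#  b31=1 t=0,i=13
  ####.|.  b30=0 t=0,i=14
  ###.#|.  b29=0 t=2,i=4
  ###..|.  b28=0 t=0,i=15
  ##.##|.  b27=0 t=1,i=20
  ##.#.|#  b26=1 t=1,i=2
  ##..#|.  b25=0 t=5,i=2
  ##...|.  b24=0 t=0,i=5
  #.###|.  b23=0 t=0,i=11
  #.##.|#  b22=1 t=1,i=0
  #.#.#|.  b21=0 t=7,i=0
  #.#..|#  b20=1 t=1,i=3
  #..##|.  b19=0 t=1,i=5
  #..#.|.  b18=0 t=2,i=20
  #...#|.  b17=0 t=0,i=17
  #....|#  b16=1 t=0,i=0
  .####|.  b15=0 t=0,i=12
  .###.|.  b14=0 t=1,i=7
  .##.#|.  b13=0 t=1,i=1
  .##..|.  b12=0 t=0,i=4
  .#.##|.  b11=0 t=0,i=10
  .#.#.|#  b10=1 t=4,i=4
  .#..#|#  b9=1 t=1,i=4
  .#...|.  b8=0 t=0,i=20
  ..###|#  b7=1 t=1,i=6
  ..##.|#  b6=1 t=0,i=3
  ..#.#|.  b5=0 t=0,i=9
  ..#..|#  b4=1 t=0,i=19
  ...##|.  b3=0 t=0,i=2
  ...#.|#  b2=1 t=0,i=8
  ....#|#  b1=1 t=0,i=1
  .....|.  b0=0 t=3,i=1
  bits 10000100010100010000011011010110 = 2219902678

2219902678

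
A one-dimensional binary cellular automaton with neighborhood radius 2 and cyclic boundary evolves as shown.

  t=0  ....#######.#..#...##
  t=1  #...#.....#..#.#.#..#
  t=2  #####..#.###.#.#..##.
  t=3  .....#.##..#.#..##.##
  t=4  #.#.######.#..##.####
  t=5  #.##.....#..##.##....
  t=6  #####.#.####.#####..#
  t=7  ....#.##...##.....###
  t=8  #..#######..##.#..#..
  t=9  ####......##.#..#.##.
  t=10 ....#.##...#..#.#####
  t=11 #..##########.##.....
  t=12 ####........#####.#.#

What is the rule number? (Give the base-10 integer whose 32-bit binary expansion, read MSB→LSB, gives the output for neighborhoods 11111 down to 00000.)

728382133

  [31] ##### => .  t=0,i=6
  [30] ####. => .  t=0,i=9
  [29] ###.# => #  t=0,i=10
  [28] ###.. => .  t=2,i=4
  [27] ##.## => #  t=2,i=20
  [26] ##.#. => .  t=0,i=11
  [25] ##..# => #  t=2,i=5
  [24] ##... => #  t=0,i=0
  [23] #.### => .  t=2,i=0
  [22] #.##. => #  t=3,i=7
  [21] #.#.# => #  t=1,i=15
  [20] #.#.. => .  t=0,i=12
  [19] #..## => #  t=1,i=19
  [18] #..#. => .  t=0,i=14
  [17] #...# => #  t=0,i=17
  [16] #.... => .  t=0,i=1
  [15] .#### => .  t=0,i=5
  [14] .###. => .  t=2,i=10
  [13] .##.# => #  t=2,i=19
  [12] .##.. => #  t=0,i=20
  [11] .#.## => #  t=2,i=8
  [10] .#.#. => .  t=1,i=14
  [9] .#..# => #  t=0,i=13
  [8] .#... => .  t=0,i=16
  [7] ..### => #  t=0,i=4
  [6] ..##. => .  t=0,i=19
  [5] ..#.# => #  t=1,i=13
  [4] ..#.. => #  t=0,i=15
  [3] ...## => .  t=0,i=3
  [2] ...#. => #  t=1,i=3
  [1] ....# => .  t=0,i=2
  [0] ..... => #  t=1,i=7
  bits 00101011011010100011101010110101 = 728382133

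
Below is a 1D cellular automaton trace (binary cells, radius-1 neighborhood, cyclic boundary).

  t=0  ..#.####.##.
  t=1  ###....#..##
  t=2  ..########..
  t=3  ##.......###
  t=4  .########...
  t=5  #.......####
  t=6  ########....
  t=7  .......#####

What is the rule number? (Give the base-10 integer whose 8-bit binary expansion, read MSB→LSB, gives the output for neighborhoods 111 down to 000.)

87

  nb ###: next=.  (t=0,i=5, bit7=0)
  nb ##.: next=#  (t=0,i=7, bit6=1)
  nb #.#: next=.  (t=0,i=3, bit5=0)
  nb #..: next=#  (t=0,i=11, bit4=1)
  nb .##: next=.  (t=0,i=4, bit3=0)
  nb .#.: next=#  (t=0,i=2, bit2=1)
  nb ..#: next=#  (t=0,i=1, bit1=1)
  nb ...: next=#  (t=0,i=0, bit0=1)
  bits 01010111 = 87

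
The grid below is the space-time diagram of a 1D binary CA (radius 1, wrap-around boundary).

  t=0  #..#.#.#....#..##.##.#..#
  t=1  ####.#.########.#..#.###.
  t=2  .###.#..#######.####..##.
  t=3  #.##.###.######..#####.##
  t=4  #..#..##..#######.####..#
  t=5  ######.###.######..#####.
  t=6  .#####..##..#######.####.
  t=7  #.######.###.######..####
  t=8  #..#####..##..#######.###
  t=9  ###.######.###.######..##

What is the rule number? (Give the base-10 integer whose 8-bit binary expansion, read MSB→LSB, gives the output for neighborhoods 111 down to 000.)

  ###|#  b7=1 t=1,i=1
  ##.|#  b6=1 t=0,i=0
  #.#|.  b5=0 t=0,i=4
  #..|#  b4=1 t=0,i=1
  .##|.  b3=0 t=0,i=15
  .#.|#  b2=1 t=0,i=3
  ..#|#  b1=1 t=0,i=2
  ...|#  b0=1 t=0,i=9
  bits 11010111 = 215

215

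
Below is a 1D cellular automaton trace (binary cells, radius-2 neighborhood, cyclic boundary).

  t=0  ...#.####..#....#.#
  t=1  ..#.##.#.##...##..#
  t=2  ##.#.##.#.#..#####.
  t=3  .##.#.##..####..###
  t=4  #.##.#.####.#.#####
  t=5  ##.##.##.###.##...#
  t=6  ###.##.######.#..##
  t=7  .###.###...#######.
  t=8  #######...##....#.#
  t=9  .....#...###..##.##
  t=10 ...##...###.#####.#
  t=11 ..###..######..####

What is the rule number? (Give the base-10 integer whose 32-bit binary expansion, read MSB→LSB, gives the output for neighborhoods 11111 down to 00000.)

1855748814

  ##### -> .   bit 31 = 0  t=2,i=15
  ####. -> #   bit 30 = 1  t=0,i=7
  ###.# -> #   bit 29 = 1  t=2,i=17
  ###.. -> .   bit 28 = 0  t=0,i=8
  ##.## -> #   bit 27 = 1  t=2,i=18
  ##.#. -> #   bit 26 = 1  t=1,i=6
  ##..# -> #   bit 25 = 1  t=0,i=9
  ##... -> .   bit 24 = 0  t=1,i=11
  #.### -> #   bit 23 = 1  t=0,i=5
  #.##. -> .   bit 22 = 0  t=1,i=4
  #.#.# -> .   bit 21 = 0  t=1,i=7
  #.#.. -> #   bit 20 = 1  t=0,i=18
  #..## -> #   bit 19 = 1  t=2,i=12
  #..#. -> #   bit 18 = 1  t=0,i=10
  #...# -> .   bit 17 = 0  t=0,i=1
  #.... -> .   bit 16 = 0  t=0,i=13
  .#### -> .   bit 15 = 0  t=0,i=6
  .###. -> #   bit 14 = 1  t=3,i=17
  .##.# -> #   bit 13 = 1  t=1,i=5
  .##.. -> #   bit 12 = 1  t=1,i=10
  .#.## -> #   bit 11 = 1  t=0,i=4
  .#.#. -> .   bit 10 = 0  t=0,i=17
  .#..# -> #   bit 9 = 1  t=1,i=0
  .#... -> .   bit 8 = 0  t=0,i=0
  ..### -> #   bit 7 = 1  t=2,i=13
  ..##. -> #   bit 6 = 1  t=1,i=14
  ..#.# -> .   bit 5 = 0  t=0,i=3
  ..#.. -> .   bit 4 = 0  t=0,i=11
  ...## -> #   bit 3 = 1  t=1,i=13
  ...#. -> #   bit 2 = 1  t=0,i=2
  ....# -> #   bit 1 = 1  t=0,i=14
  ..... -> .   bit 0 = 0  t=9,i=2
  bits 01101110100111000111101011001110 = 1855748814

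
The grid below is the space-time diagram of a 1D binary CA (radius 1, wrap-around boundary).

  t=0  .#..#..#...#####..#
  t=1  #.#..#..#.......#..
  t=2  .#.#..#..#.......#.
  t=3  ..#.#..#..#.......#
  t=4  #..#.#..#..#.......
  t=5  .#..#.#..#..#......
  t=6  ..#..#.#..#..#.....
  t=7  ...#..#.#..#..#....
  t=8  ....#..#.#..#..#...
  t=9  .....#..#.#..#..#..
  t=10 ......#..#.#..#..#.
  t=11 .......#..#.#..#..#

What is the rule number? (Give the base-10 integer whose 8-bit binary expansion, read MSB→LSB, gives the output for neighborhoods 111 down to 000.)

48

  [7] ### => .  t=0,i=12
  [6] ##. => .  t=0,i=15
  [5] #.# => #  t=0,i=0
  [4] #.. => #  t=0,i=2
  [3] .## => .  t=0,i=11
  [2] .#. => .  t=0,i=1
  [1] ..# => .  t=0,i=3
  [0] ... => .  t=0,i=9
  bits 00110000 = 48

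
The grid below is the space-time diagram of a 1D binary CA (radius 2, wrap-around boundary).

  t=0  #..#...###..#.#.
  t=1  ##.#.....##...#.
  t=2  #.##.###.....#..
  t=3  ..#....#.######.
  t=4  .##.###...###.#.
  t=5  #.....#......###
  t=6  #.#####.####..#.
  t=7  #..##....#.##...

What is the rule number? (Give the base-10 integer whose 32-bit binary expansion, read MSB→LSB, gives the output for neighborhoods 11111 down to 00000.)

2524545559

  nb #####: next=#  (t=3,i=11, bit31=1)
  nb ####.: next=.  (t=3,i=13, bit30=0)
  nb ###.#: next=.  (t=4,i=12, bit29=0)
  nb ###..: next=#  (t=0,i=9, bit28=1)
  nb ##.##: next=.  (t=2,i=4, bit27=0)
  nb ##.#.: next=#  (t=1,i=2, bit26=1)
  nb ##..#: next=#  (t=0,i=10, bit25=1)
  nb ##...: next=.  (t=1,i=11, bit24=0)
  nb #.###: next=.  (t=2,i=5, bit23=0)
  nb #.##.: next=#  (t=1,i=0, bit22=1)
  nb #.#.#: next=#  (t=0,i=14, bit21=1)
  nb #.#..: next=#  (t=0,i=0, bit20=1)
  nb #..##: next=#  (t=4,i=0, bit19=1)
  nb #..#.: next=.  (t=0,i=2, bit18=0)
  nb #...#: next=.  (t=0,i=5, bit17=0)
  nb #....: next=#  (t=1,i=5, bit16=1)
  nb .####: next=#  (t=3,i=10, bit15=1)
  nb .###.: next=.  (t=0,i=8, bit14=0)
  nb .##.#: next=.  (t=1,i=1, bit13=0)
  nb .##..: next=.  (t=1,i=10, bit12=0)
  nb .#.##: next=.  (t=1,i=15, bit11=0)
  nb .#.#.: next=.  (t=0,i=13, bit10=0)
  nb .#..#: next=#  (t=0,i=1, bit9=1)
  nb .#...: next=.  (t=0,i=4, bit8=0)
  nb ..###: next=.  (t=0,i=7, bit7=0)
  nb ..##.: next=.  (t=1,i=9, bit6=0)
  nb ..#.#: next=.  (t=0,i=12, bit5=0)
  nb ..#..: next=#  (t=0,i=3, bit4=1)
  nb ...##: next=.  (t=0,i=6, bit3=0)
  nb ...#.: next=#  (t=1,i=13, bit2=1)
  nb ....#: next=#  (t=1,i=7, bit1=1)
  nb .....: next=#  (t=1,i=6, bit0=1)
  bits 10010110011110011000001000010111 = 2524545559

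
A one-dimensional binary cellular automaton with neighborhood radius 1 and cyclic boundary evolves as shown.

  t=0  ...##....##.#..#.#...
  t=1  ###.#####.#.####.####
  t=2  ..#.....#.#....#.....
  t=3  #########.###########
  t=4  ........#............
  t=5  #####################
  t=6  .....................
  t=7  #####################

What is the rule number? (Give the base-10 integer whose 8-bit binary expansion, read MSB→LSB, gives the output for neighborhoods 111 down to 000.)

87

  [7] ### => .  t=1,i=0
  [6] ##. => #  t=0,i=4
  [5] #.# => .  t=0,i=11
  [4] #.. => #  t=0,i=5
  [3] .## => .  t=0,i=3
  [2] .#. => #  t=0,i=12
  [1] ..# => #  t=0,i=2
  [0] ... => #  t=0,i=0
  bits 01010111 = 87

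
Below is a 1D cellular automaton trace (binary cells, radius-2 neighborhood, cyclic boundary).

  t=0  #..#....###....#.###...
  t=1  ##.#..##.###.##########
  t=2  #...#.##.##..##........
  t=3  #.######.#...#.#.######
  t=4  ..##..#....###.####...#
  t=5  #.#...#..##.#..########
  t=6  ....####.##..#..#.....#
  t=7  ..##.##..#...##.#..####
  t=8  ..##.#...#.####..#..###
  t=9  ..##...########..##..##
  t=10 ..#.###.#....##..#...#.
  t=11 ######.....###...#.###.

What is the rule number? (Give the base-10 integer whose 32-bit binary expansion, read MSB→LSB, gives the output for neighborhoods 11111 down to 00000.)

1373825663

  nb #####: next=.  (t=1,i=15, bit31=0)
  nb ####.: next=#  (t=1,i=0, bit30=1)
  nb ###.#: next=.  (t=1,i=1, bit29=0)
  nb ###..: next=#  (t=0,i=10, bit28=1)
  nb ##.##: next=.  (t=1,i=8, bit27=0)
  nb ##.#.: next=.  (t=1,i=2, bit26=0)
  nb ##..#: next=.  (t=2,i=11, bit25=0)
  nb ##...: next=#  (t=0,i=11, bit24=1)
  nb #.###: next=#  (t=0,i=17, bit23=1)
  nb #.##.: next=#  (t=2,i=6, bit22=1)
  nb #.#.#: next=#  (t=3,i=15, bit21=1)
  nb #.#..: next=.  (t=1,i=3, bit20=0)
  nb #..##: next=.  (t=1,i=5, bit19=0)
  nb #..#.: next=.  (t=0,i=2, bit18=0)
  nb #...#: next=#  (t=0,i=21, bit17=1)
  nb #....: next=.  (t=0,i=5, bit16=0)
  nb .####: next=#  (t=1,i=14, bit15=1)
  nb .###.: next=#  (t=0,i=9, bit14=1)
  nb .##.#: next=#  (t=1,i=7, bit13=1)
  nb .##..: next=.  (t=2,i=10, bit12=0)
  nb .#.##: next=#  (t=0,i=16, bit11=1)
  nb .#.#.: next=.  (t=3,i=14, bit10=0)
  nb .#..#: next=#  (t=0,i=1, bit9=1)
  nb .#...: next=.  (t=0,i=4, bit8=0)
  nb ..###: next=.  (t=0,i=8, bit7=0)
  nb ..##.: next=#  (t=1,i=6, bit6=1)
  nb ..#.#: next=#  (t=0,i=15, bit5=1)
  nb ..#..: next=#  (t=0,i=0, bit4=1)
  nb ...##: next=#  (t=0,i=7, bit3=1)
  nb ...#.: next=#  (t=0,i=14, bit2=1)
  nb ....#: next=#  (t=0,i=6, bit1=1)
  nb .....: next=#  (t=2,i=17, bit0=1)
  bits 01010001111000101110101001111111 = 1373825663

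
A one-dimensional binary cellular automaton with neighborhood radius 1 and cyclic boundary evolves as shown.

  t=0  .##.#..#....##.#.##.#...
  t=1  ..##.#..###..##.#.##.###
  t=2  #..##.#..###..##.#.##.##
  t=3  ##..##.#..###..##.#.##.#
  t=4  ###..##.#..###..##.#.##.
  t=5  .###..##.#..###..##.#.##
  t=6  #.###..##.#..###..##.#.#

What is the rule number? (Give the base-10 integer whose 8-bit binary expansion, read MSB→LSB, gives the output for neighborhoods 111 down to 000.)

241

  ###|#  b7=1 t=1,i=9
  ##.|#  b6=1 t=0,i=2
  #.#|#  b5=1 t=0,i=3
  #..|#  b4=1 t=0,i=5
  .##|.  b3=0 t=0,i=1
  .#.|.  b2=0 t=0,i=4
  ..#|.  b1=0 t=0,i=0
  ...|#  b0=1 t=0,i=9
  bits 11110001 = 241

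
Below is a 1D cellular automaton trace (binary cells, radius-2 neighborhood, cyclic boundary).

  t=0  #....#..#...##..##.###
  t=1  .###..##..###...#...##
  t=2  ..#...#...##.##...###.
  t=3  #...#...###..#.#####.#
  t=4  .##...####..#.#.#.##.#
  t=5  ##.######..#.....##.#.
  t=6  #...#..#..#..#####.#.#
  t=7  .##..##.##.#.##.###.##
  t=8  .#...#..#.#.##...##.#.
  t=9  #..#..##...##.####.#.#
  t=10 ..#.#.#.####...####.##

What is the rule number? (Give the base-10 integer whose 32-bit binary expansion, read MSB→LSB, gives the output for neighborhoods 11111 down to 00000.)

1699203787

  ##### -> .   bit 31 = 0  t=3,i=17
  ####. -> #   bit 30 = 1  t=0,i=21
  ###.# -> #   bit 29 = 1  t=3,i=19
  ###.. -> .   bit 28 = 0  t=0,i=0
  ##.## -> .   bit 27 = 0  t=0,i=18
  ##.#. -> #   bit 26 = 1  t=4,i=20
  ##..# -> .   bit 25 = 0  t=0,i=14
  ##... -> #   bit 24 = 1  t=0,i=1
  #.### -> .   bit 23 = 0  t=0,i=19
  #.##. -> #   bit 22 = 1  t=2,i=13
  #.#.# -> .   bit 21 = 0  t=4,i=14
  #.#.. -> .   bit 20 = 0  t=8,i=20
  #..## -> .   bit 19 = 0  t=0,i=15
  #..#. -> #   bit 18 = 1  t=0,i=7
  #...# -> #   bit 17 = 1  t=0,i=10
  #.... -> #   bit 16 = 1  t=0,i=2
  .#### -> #   bit 15 = 1  t=0,i=20
  .###. -> #   bit 14 = 1  t=1,i=2
  .##.# -> .   bit 13 = 0  t=0,i=17
  .##.. -> .   bit 12 = 0  t=0,i=13
  .#.## -> #   bit 11 = 1  t=3,i=14
  .#.#. -> .   bit 10 = 0  t=4,i=13
  .#..# -> #   bit 9 = 1  t=0,i=6
  .#... -> .   bit 8 = 0  t=0,i=9
  ..### -> #   bit 7 = 1  t=1,i=10
  ..##. -> #   bit 6 = 1  t=0,i=12
  ..#.# -> .   bit 5 = 0  t=3,i=13
  ..#.. -> .   bit 4 = 0  t=0,i=5
  ...## -> #   bit 3 = 1  t=0,i=11
  ...#. -> .   bit 2 = 0  t=0,i=4
  ....# -> #   bit 1 = 1  t=0,i=3
  ..... -> #   bit 0 = 1  t=5,i=14
  bits 01100101010001111100101011001011 = 1699203787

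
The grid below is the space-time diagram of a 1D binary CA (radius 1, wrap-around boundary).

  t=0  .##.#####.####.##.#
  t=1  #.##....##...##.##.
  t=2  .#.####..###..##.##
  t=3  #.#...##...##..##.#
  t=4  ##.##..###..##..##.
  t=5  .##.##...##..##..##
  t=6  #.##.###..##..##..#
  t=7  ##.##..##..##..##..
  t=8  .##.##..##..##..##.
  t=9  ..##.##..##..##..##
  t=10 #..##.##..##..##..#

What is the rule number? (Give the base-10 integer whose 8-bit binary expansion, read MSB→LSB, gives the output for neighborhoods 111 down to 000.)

113

  nb ###: next=.  (t=0,i=5, bit7=0)
  nb ##.: next=#  (t=0,i=2, bit6=1)
  nb #.#: next=#  (t=0,i=0, bit5=1)
  nb #..: next=#  (t=1,i=4, bit4=1)
  nb .##: next=.  (t=0,i=1, bit3=0)
  nb .#.: next=.  (t=0,i=18, bit2=0)
  nb ..#: next=.  (t=1,i=7, bit1=0)
  nb ...: next=#  (t=1,i=5, bit0=1)
  bits 01110001 = 113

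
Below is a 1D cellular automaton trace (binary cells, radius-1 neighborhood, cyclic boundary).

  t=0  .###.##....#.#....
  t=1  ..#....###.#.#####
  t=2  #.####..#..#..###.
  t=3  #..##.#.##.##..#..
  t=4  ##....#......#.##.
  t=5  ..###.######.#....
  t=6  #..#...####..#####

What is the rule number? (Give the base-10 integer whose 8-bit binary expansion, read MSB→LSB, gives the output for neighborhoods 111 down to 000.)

  [7] ### => #  t=0,i=2
  [6] ##. => .  t=0,i=3
  [5] #.# => .  t=0,i=4
  [4] #.. => #  t=0,i=7
  [3] .## => .  t=0,i=1
  [2] .#. => #  t=0,i=11
  [1] ..# => .  t=0,i=0
  [0] ... => #  t=0,i=8
  bits 10010101 = 149

149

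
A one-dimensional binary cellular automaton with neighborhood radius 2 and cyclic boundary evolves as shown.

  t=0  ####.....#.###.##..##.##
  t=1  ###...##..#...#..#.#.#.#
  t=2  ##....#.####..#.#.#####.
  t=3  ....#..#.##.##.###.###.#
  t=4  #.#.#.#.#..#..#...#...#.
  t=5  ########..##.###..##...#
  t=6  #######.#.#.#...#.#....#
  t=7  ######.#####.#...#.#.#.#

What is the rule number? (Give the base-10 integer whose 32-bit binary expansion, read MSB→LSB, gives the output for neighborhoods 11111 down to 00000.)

  #####|#  b31=1 t=0,i=0
  ####.|#  b30=1 t=0,i=2
  ###.#|.  b29=0 t=0,i=13
  ###..|.  b28=0 t=0,i=3
  ##.##|#  b27=1 t=0,i=14
  ##.#.|#  b26=1 t=3,i=22
  ##..#|#  b25=1 t=0,i=17
  ##...|.  b24=0 t=0,i=4
  #.###|.  b23=0 t=0,i=11
  #.##.|.  b22=0 t=0,i=15
  #.#.#|#  b21=1 t=1,i=19
  #.#..|.  b20=0 t=3,i=23
  #..##|.  b19=0 t=0,i=18
  #..#.|#  b18=1 t=1,i=9
  #...#|.  b17=0 t=1,i=4
  #....|.  b16=0 t=0,i=5
  .####|#  b15=1 t=0,i=23
  .###.|.  b14=0 t=0,i=12
  .##.#|.  b13=0 t=0,i=20
  .##..|.  b12=0 t=0,i=16
  .#.##|#  b11=1 t=0,i=10
  .#.#.|#  b10=1 t=1,i=18
  .#..#|.  b9=0 t=1,i=15
  .#...|#  b8=1 t=1,i=11
  ..###|#  b7=1 t=5,i=23
  ..##.|#  b6=1 t=0,i=19
  ..#.#|.  b5=0 t=0,i=9
  ..#..|#  b4=1 t=1,i=10
  ...##|.  b3=0 t=1,i=5
  ...#.|.  b2=0 t=0,i=8
  ....#|#  b1=1 t=0,i=7
  .....|#  b0=1 t=0,i=6
  bits 11001110001001001000110111010011 = 3458502099

3458502099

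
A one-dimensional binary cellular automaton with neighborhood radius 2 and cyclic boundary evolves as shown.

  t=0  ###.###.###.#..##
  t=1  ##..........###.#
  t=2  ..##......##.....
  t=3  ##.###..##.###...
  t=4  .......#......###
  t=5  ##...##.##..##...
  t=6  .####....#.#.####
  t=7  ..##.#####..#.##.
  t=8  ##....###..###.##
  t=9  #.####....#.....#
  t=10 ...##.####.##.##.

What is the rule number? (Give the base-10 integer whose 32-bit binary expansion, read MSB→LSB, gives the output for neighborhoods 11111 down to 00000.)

3240074030

  [31] ##### => #  t=0,i=0
  [30] ####. => #  t=0,i=1
  [29] ###.# => .  t=0,i=2
  [28] ###.. => .  t=1,i=1
  [27] ##.## => .  t=0,i=3
  [26] ##.#. => .  t=0,i=11
  [25] ##..# => .  t=3,i=6
  [24] ##... => #  t=1,i=2
  [23] #.### => .  t=0,i=4
  [22] #.##. => .  t=5,i=8
  [21] #.#.# => .  t=6,i=11
  [20] #.#.. => #  t=0,i=12
  [19] #..## => #  t=0,i=14
  [18] #..#. => #  t=7,i=11
  [17] #...# => #  t=3,i=15
  [16] #.... => #  t=1,i=3
  [15] .#### => #  t=0,i=16
  [14] .###. => .  t=0,i=5
  [13] .##.# => .  t=3,i=1
  [12] .##.. => #  t=2,i=3
  [11] .#.## => #  t=6,i=12
  [10] .#.#. => .  t=6,i=10
  [9] .#..# => #  t=0,i=13
  [8] .#... => #  t=4,i=8
  [7] ..### => .  t=0,i=15
  [6] ..##. => .  t=2,i=2
  [5] ..#.# => #  t=6,i=9
  [4] ..#.. => .  t=4,i=7
  [3] ...## => #  t=1,i=11
  [2] ...#. => #  t=4,i=6
  [1] ....# => #  t=1,i=10
  [0] ..... => .  t=1,i=4
  bits 11000001000111111001101100101110 = 3240074030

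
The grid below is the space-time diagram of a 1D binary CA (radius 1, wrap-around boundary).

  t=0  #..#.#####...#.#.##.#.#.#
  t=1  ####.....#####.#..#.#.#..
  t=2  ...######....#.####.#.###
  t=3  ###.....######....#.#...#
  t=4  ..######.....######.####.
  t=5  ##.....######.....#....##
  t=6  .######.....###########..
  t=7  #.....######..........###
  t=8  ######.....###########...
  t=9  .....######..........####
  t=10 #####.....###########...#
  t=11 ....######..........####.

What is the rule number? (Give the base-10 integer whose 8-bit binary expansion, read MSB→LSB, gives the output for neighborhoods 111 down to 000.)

87

  nb ###: next=.  (t=0,i=6, bit7=0)
  nb ##.: next=#  (t=0,i=0, bit6=1)
  nb #.#: next=.  (t=0,i=4, bit5=0)
  nb #..: next=#  (t=0,i=1, bit4=1)
  nb .##: next=.  (t=0,i=5, bit3=0)
  nb .#.: next=#  (t=0,i=3, bit2=1)
  nb ..#: next=#  (t=0,i=2, bit1=1)
  nb ...: next=#  (t=0,i=11, bit0=1)
  bits 01010111 = 87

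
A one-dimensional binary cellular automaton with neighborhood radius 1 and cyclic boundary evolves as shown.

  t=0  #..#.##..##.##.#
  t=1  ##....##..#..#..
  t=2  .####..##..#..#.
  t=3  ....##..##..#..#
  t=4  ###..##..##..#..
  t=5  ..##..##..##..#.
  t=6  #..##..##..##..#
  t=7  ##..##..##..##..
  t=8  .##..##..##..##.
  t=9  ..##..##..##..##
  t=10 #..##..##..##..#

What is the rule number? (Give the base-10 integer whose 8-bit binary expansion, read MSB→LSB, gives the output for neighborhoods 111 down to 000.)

  nb ###: next=.  (t=2,i=2, bit7=0)
  nb ##.: next=#  (t=0,i=0, bit6=1)
  nb #.#: next=.  (t=0,i=4, bit5=0)
  nb #..: next=#  (t=0,i=1, bit4=1)
  nb .##: next=.  (t=0,i=5, bit3=0)
  nb .#.: next=.  (t=0,i=3, bit2=0)
  nb ..#: next=.  (t=0,i=2, bit1=0)
  nb ...: next=#  (t=1,i=3, bit0=1)
  bits 01010001 = 81

81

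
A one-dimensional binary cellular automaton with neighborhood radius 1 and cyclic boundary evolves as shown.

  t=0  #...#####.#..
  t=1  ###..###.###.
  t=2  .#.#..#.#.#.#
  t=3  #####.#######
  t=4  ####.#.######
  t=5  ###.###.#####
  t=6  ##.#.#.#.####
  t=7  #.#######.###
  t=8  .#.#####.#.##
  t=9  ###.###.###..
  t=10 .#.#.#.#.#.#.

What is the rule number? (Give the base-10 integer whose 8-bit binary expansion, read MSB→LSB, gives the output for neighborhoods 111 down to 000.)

  ### -> #   bit 7 = 1  t=0,i=5
  ##. -> .   bit 6 = 0  t=0,i=8
  #.# -> #   bit 5 = 1  t=0,i=9
  #.. -> #   bit 4 = 1  t=0,i=1
  .## -> .   bit 3 = 0  t=0,i=4
  .#. -> #   bit 2 = 1  t=0,i=0
  ..# -> .   bit 1 = 0  t=0,i=3
  ... -> #   bit 0 = 1  t=0,i=2
  bits 10110101 = 181

181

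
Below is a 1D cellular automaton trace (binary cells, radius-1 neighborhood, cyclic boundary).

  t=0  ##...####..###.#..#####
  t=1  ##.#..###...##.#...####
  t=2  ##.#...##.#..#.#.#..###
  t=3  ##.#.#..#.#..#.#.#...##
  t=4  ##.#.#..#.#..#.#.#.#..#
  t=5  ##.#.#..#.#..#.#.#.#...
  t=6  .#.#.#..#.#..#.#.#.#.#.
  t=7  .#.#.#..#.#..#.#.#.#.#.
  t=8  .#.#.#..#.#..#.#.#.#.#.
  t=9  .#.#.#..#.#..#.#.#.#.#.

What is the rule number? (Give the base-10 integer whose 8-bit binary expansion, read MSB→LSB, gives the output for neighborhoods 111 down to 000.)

  [7] ### => #  t=0,i=0
  [6] ##. => #  t=0,i=1
  [5] #.# => .  t=0,i=14
  [4] #.. => .  t=0,i=2
  [3] .## => .  t=0,i=5
  [2] .#. => #  t=0,i=15
  [1] ..# => .  t=0,i=4
  [0] ... => #  t=0,i=3
  bits 11000101 = 197

197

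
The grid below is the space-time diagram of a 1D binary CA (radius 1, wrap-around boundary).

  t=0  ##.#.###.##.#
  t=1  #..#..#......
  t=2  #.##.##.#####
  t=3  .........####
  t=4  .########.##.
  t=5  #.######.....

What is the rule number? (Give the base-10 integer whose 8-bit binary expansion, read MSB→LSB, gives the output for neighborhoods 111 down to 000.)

  ###|#  b7=1 t=0,i=0
  ##.|.  b6=0 t=0,i=1
  #.#|.  b5=0 t=0,i=2
  #..|.  b4=0 t=1,i=1
  .##|.  b3=0 t=0,i=5
  .#.|#  b2=1 t=0,i=3
  ..#|#  b1=1 t=1,i=2
  ...|#  b0=1 t=1,i=8
  bits 10000111 = 135

135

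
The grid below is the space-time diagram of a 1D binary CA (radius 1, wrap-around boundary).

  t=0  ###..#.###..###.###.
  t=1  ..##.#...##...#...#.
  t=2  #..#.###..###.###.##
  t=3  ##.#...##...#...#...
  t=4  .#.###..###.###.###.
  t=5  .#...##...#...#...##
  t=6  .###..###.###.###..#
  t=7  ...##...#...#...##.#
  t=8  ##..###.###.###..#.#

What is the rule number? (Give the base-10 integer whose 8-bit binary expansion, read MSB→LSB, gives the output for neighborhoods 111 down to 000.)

  ###|.  b7=0 t=0,i=1
  ##.|#  b6=1 t=0,i=2
  #.#|.  b5=0 t=0,i=6
  #..|#  b4=1 t=0,i=3
  .##|.  b3=0 t=0,i=0
  .#.|#  b2=1 t=0,i=5
  ..#|.  b1=0 t=0,i=4
  ...|#  b0=1 t=1,i=0
  bits 01010101 = 85

85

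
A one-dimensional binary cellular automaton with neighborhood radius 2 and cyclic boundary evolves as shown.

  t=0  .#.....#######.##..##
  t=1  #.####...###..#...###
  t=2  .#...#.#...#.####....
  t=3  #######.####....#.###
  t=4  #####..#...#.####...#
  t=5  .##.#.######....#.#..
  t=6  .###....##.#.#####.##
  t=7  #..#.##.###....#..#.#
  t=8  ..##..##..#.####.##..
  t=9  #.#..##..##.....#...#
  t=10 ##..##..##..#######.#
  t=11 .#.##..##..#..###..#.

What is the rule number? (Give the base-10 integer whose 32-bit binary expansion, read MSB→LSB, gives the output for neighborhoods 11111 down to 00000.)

  nb #####: next=#  (t=0,i=9, bit31=1)
  nb ####.: next=.  (t=0,i=12, bit30=0)
  nb ###.#: next=.  (t=0,i=13, bit29=0)
  nb ###..: next=#  (t=1,i=5, bit28=1)
  nb ##.##: next=#  (t=0,i=14, bit27=1)
  nb ##.#.: next=#  (t=0,i=0, bit26=1)
  nb ##..#: next=.  (t=0,i=17, bit25=0)
  nb ##...: next=.  (t=1,i=6, bit24=0)
  nb #.###: next=.  (t=1,i=2, bit23=0)
  nb #.##.: next=.  (t=0,i=15, bit22=0)
  nb #.#.#: next=.  (t=5,i=4, bit21=0)
  nb #.#..: next=.  (t=0,i=1, bit20=0)
  nb #..##: next=#  (t=0,i=18, bit19=1)
  nb #..#.: next=#  (t=1,i=13, bit18=1)
  nb #...#: next=#  (t=1,i=7, bit17=1)
  nb #....: next=#  (t=0,i=3, bit16=1)
  nb .####: next=.  (t=0,i=8, bit15=0)
  nb .###.: next=.  (t=1,i=10, bit14=0)
  nb .##.#: next=#  (t=0,i=20, bit13=1)
  nb .##..: next=.  (t=0,i=16, bit12=0)
  nb .#.##: next=.  (t=2,i=12, bit11=0)
  nb .#.#.: next=#  (t=2,i=6, bit10=1)
  nb .#..#: next=.  (t=7,i=16, bit9=0)
  nb .#...: next=#  (t=0,i=2, bit8=1)
  nb ..###: next=.  (t=0,i=7, bit7=0)
  nb ..##.: next=#  (t=0,i=19, bit6=1)
  nb ..#.#: next=#  (t=2,i=5, bit5=1)
  nb ..#..: next=#  (t=1,i=14, bit4=1)
  nb ...##: next=.  (t=0,i=6, bit3=0)
  nb ...#.: next=#  (t=2,i=0, bit2=1)
  nb ....#: next=#  (t=0,i=5, bit1=1)
  nb .....: next=#  (t=0,i=4, bit0=1)
  bits 10011100000011110010010101110111 = 2618238327

2618238327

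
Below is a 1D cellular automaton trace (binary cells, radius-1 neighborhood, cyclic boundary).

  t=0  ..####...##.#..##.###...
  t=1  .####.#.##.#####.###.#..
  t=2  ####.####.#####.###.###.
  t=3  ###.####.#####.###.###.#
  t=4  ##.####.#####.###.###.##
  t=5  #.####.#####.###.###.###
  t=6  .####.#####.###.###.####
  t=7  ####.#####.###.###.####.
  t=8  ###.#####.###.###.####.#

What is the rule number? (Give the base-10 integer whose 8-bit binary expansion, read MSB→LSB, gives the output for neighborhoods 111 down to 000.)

  ###|#  b7=1 t=0,i=3
  ##.|.  b6=0 t=0,i=5
  #.#|#  b5=1 t=0,i=11
  #..|#  b4=1 t=0,i=6
  .##|#  b3=1 t=0,i=2
  .#.|#  b2=1 t=0,i=12
  ..#|#  b1=1 t=0,i=1
  ...|.  b0=0 t=0,i=0
  bits 10111110 = 190

190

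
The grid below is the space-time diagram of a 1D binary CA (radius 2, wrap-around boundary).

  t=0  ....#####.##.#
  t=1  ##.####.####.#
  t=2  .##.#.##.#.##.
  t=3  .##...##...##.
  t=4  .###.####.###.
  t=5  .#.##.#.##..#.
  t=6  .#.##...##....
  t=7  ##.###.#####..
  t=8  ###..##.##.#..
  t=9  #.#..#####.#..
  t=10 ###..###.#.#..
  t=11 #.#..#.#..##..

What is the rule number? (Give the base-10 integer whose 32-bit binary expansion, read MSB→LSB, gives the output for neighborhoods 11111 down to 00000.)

  #####|#  b31=1 t=0,i=6
  ####.|.  b30=0 t=0,i=7
  ###.#|#  b29=1 t=0,i=8
  ###..|#  b28=1 t=4,i=12
  ##.##|#  b27=1 t=0,i=9
  ##.#.|.  b26=0 t=0,i=12
  ##..#|.  b25=0 t=2,i=13
  ##...|#  b24=1 t=3,i=3
  #.###|.  b23=0 t=1,i=3
  #.##.|#  b22=1 t=0,i=10
  #.#.#|.  b21=0 t=2,i=4
  #.#..|#  b20=1 t=0,i=13
  #..##|.  b19=0 t=2,i=0
  #..#.|.  b18=0 t=5,i=0
  #...#|.  b17=0 t=3,i=4
  #....|#  b16=1 t=0,i=1
  .####|#  b15=1 t=0,i=5
  .###.|.  b14=0 t=1,i=0
  .##.#|#  b13=1 t=0,i=11
  .##..|#  b12=1 t=2,i=12
  .#.##|.  b11=0 t=2,i=5
  .#.#.|#  b10=1 t=9,i=1
  .#..#|.  b9=0 t=5,i=13
  .#...|#  b8=1 t=0,i=0
  ..###|#  b7=1 t=0,i=4
  ..##.|#  b6=1 t=2,i=1
  ..#.#|#  b5=1 t=5,i=1
  ..#..|.  b4=0 t=5,i=12
  ...##|#  b3=1 t=0,i=3
  ...#.|#  b2=1 t=6,i=0
  ....#|.  b1=0 t=0,i=2
  .....|.  b0=0 t=6,i=12
  bits 10111001010100011011010111101100 = 3109139948

3109139948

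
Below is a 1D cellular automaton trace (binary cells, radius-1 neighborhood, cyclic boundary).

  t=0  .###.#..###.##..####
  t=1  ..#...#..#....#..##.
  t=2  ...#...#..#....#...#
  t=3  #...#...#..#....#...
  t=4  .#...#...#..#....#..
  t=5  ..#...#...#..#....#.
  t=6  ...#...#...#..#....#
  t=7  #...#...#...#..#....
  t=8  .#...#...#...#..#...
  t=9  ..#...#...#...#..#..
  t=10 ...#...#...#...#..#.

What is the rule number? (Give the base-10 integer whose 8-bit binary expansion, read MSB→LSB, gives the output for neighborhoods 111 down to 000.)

144

  ### -> #   bit 7 = 1  t=0,i=2
  ##. -> .   bit 6 = 0  t=0,i=3
  #.# -> .   bit 5 = 0  t=0,i=0
  #.. -> #   bit 4 = 1  t=0,i=6
  .## -> .   bit 3 = 0  t=0,i=1
  .#. -> .   bit 2 = 0  t=0,i=5
  ..# -> .   bit 1 = 0  t=0,i=7
  ... -> .   bit 0 = 0  t=1,i=0
  bits 10010000 = 144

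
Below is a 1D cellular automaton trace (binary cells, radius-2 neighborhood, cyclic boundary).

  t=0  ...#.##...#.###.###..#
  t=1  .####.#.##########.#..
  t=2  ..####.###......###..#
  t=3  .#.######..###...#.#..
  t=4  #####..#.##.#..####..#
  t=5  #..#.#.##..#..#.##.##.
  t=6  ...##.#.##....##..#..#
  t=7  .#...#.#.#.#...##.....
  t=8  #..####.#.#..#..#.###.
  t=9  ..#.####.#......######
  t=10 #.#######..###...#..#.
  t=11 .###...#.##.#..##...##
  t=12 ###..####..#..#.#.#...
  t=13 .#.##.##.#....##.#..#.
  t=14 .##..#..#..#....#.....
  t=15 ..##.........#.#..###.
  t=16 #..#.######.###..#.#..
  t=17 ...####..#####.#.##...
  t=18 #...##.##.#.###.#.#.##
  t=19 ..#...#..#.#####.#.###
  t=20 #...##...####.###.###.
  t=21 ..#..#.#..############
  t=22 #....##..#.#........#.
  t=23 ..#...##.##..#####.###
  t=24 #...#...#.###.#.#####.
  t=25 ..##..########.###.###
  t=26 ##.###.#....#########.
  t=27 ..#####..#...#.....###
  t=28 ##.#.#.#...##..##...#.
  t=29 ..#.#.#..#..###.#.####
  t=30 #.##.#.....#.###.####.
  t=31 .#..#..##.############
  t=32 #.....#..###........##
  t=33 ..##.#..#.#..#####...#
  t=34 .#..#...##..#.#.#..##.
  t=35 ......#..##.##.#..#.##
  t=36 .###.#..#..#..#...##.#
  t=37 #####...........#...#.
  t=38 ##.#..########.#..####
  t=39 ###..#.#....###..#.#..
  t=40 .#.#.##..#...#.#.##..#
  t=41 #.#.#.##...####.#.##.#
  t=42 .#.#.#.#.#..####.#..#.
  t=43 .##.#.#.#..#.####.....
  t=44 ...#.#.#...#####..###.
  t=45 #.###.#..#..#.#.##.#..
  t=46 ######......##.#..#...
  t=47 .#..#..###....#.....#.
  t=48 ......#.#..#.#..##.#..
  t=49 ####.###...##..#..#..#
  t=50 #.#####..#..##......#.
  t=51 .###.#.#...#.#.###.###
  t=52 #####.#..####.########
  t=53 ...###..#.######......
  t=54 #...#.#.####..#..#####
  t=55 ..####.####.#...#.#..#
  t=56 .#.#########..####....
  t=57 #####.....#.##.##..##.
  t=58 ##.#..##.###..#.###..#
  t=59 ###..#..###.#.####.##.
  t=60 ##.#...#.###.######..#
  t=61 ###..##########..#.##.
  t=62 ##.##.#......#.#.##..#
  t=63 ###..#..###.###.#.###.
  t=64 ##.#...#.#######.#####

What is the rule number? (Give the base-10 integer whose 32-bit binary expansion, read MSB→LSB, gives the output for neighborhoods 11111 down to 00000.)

1854659621

  ##### -> .   bit 31 = 0  t=1,i=10
  ####. -> #   bit 30 = 1  t=1,i=3
  ###.# -> #   bit 29 = 1  t=0,i=14
  ###.. -> .   bit 28 = 0  t=0,i=18
  ##.## -> #   bit 27 = 1  t=0,i=15
  ##.#. -> #   bit 26 = 1  t=1,i=5
  ##..# -> #   bit 25 = 1  t=0,i=19
  ##... -> .   bit 24 = 0  t=0,i=7
  #.### -> #   bit 23 = 1  t=0,i=12
  #.##. -> .   bit 22 = 0  t=0,i=5
  #.#.# -> .   bit 21 = 0  t=1,i=6
  #.#.. -> .   bit 20 = 0  t=1,i=19
  #..## -> #   bit 19 = 1  t=2,i=1
  #..#. -> .   bit 18 = 0  t=0,i=20
  #...# -> #   bit 17 = 1  t=0,i=1
  #.... -> #   bit 16 = 1  t=2,i=11
  .#### -> #   bit 15 = 1  t=1,i=2
  .###. -> #   bit 14 = 1  t=0,i=13
  .##.# -> .   bit 13 = 0  t=4,i=10
  .##.. -> #   bit 12 = 1  t=0,i=6
  .#.## -> #   bit 11 = 1  t=0,i=4
  .#.#. -> #   bit 10 = 1  t=3,i=18
  .#..# -> .   bit 9 = 0  t=2,i=0
  .#... -> .   bit 8 = 0  t=0,i=0
  ..### -> .   bit 7 = 0  t=1,i=1
  ..##. -> .   bit 6 = 0  t=6,i=3
  ..#.# -> #   bit 5 = 1  t=0,i=3
  ..#.. -> .   bit 4 = 0  t=0,i=21
  ...## -> .   bit 3 = 0  t=1,i=0
  ...#. -> #   bit 2 = 1  t=0,i=2
  ....# -> .   bit 1 = 0  t=2,i=14
  ..... -> #   bit 0 = 1  t=2,i=12
  bits 01101110100010111101110000100101 = 1854659621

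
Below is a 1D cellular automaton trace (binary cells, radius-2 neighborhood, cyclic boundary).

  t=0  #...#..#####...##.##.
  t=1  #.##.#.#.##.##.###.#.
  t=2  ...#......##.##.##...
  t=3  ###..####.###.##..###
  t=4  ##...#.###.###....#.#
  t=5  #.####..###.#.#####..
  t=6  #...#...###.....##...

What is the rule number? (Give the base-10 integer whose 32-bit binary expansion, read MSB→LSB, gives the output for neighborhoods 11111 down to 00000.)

  #####|#  b31=1 t=0,i=9
  ####.|#  b30=1 t=0,i=10
  ###.#|#  b29=1 t=1,i=17
  ###..|.  b28=0 t=0,i=11
  ##.##|#  b27=1 t=0,i=17
  ##.#.|.  b26=0 t=0,i=20
  ##..#|.  b25=0 t=3,i=3
  ##...|#  b24=1 t=0,i=12
  #.###|.  b23=0 t=1,i=15
  #.##.|.  b22=0 t=0,i=18
  #.#.#|.  b21=0 t=1,i=0
  #.#..|#  b20=1 t=0,i=0
  #..##|.  b19=0 t=0,i=6
  #..#.|.  b18=0 t=5,i=20
  #...#|#  b17=1 t=0,i=2
  #....|#  b16=1 t=2,i=5
  .####|.  b15=0 t=0,i=8
  .###.|#  b14=1 t=1,i=16
  .##.#|#  b13=1 t=0,i=16
  .##..|.  b12=0 t=2,i=17
  .#.##|.  b11=0 t=1,i=1
  .#.#.|.  b10=0 t=1,i=6
  .#..#|#  b9=1 t=0,i=5
  .#...|.  b8=0 t=0,i=1
  ..###|#  b7=1 t=0,i=7
  ..##.|#  b6=1 t=0,i=15
  ..#.#|#  b5=1 t=4,i=5
  ..#..|.  b4=0 t=0,i=4
  ...##|.  b3=0 t=0,i=14
  ...#.|#  b2=1 t=0,i=3
  ....#|#  b1=1 t=2,i=1
  .....|#  b0=1 t=2,i=0
  bits 11101001000100110110001011100111 = 3910361831

3910361831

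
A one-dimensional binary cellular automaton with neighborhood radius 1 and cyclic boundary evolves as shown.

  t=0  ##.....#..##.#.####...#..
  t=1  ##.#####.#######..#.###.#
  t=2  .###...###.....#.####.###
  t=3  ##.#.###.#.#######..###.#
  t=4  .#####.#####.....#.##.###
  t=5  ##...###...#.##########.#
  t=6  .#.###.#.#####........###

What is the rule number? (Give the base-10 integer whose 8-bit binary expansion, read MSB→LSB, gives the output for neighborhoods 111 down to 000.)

  ### -> .   bit 7 = 0  t=0,i=16
  ##. -> #   bit 6 = 1  t=0,i=1
  #.# -> #   bit 5 = 1  t=0,i=12
  #.. -> .   bit 4 = 0  t=0,i=2
  .## -> #   bit 3 = 1  t=0,i=0
  .#. -> #   bit 2 = 1  t=0,i=7
  ..# -> #   bit 1 = 1  t=0,i=6
  ... -> #   bit 0 = 1  t=0,i=3
  bits 01101111 = 111

111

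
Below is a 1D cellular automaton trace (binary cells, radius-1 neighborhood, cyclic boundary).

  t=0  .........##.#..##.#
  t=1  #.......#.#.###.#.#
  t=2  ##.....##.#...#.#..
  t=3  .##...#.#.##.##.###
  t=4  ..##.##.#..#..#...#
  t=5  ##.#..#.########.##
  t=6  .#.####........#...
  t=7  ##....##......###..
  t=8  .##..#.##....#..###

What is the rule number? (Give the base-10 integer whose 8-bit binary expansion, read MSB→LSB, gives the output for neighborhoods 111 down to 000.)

  [7] ### => .  t=1,i=13
  [6] ##. => #  t=0,i=10
  [5] #.# => .  t=0,i=11
  [4] #.. => #  t=0,i=0
  [3] .## => .  t=0,i=9
  [2] .#. => #  t=0,i=12
  [1] ..# => #  t=0,i=8
  [0] ... => .  t=0,i=1
  bits 01010110 = 86

86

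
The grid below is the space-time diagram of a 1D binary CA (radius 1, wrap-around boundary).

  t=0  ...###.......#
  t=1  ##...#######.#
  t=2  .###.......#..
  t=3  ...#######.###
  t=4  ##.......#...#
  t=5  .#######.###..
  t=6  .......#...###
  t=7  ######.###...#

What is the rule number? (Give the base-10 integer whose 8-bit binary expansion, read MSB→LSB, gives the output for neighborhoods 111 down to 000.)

85

  nb ###: next=.  (t=0,i=4, bit7=0)
  nb ##.: next=#  (t=0,i=5, bit6=1)
  nb #.#: next=.  (t=1,i=12, bit5=0)
  nb #..: next=#  (t=0,i=0, bit4=1)
  nb .##: next=.  (t=0,i=3, bit3=0)
  nb .#.: next=#  (t=0,i=13, bit2=1)
  nb ..#: next=.  (t=0,i=2, bit1=0)
  nb ...: next=#  (t=0,i=1, bit0=1)
  bits 01010101 = 85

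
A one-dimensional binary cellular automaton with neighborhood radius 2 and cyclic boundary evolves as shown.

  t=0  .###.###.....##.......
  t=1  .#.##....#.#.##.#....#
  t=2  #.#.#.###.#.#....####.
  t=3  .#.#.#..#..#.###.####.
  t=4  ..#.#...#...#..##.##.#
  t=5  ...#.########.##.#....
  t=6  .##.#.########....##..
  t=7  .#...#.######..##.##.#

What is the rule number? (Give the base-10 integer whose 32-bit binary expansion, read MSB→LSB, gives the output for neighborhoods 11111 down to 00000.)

3926629846

  [31] ##### => #  t=5,i=7
  [30] ####. => #  t=2,i=19
  [29] ###.# => #  t=0,i=3
  [28] ###.. => .  t=0,i=7
  [27] ##.## => #  t=0,i=4
  [26] ##.#. => .  t=1,i=15
  [25] ##..# => #  t=3,i=21
  [24] ##... => .  t=0,i=8
  [23] #.### => .  t=0,i=5
  [22] #.##. => .  t=1,i=3
  [21] #.#.# => .  t=1,i=1
  [20] #.#.. => .  t=1,i=16
  [19] #..## => #  t=4,i=14
  [18] #..#. => .  t=3,i=0
  [17] #...# => #  t=4,i=6
  [16] #.... => #  t=0,i=9
  [15] .#### => #  t=2,i=18
  [14] .###. => .  t=0,i=2
  [13] .##.# => .  t=1,i=14
  [12] .##.. => #  t=0,i=14
  [11] .#.## => #  t=1,i=2
  [10] .#.#. => #  t=1,i=0
  [9] .#..# => .  t=3,i=6
  [8] .#... => #  t=1,i=17
  [7] ..### => #  t=0,i=1
  [6] ..##. => #  t=0,i=13
  [5] ..#.# => .  t=1,i=9
  [4] ..#.. => #  t=3,i=8
  [3] ...## => .  t=0,i=0
  [2] ...#. => #  t=1,i=8
  [1] ....# => #  t=0,i=11
  [0] ..... => .  t=0,i=10
  bits 11101010000010111001110111010110 = 3926629846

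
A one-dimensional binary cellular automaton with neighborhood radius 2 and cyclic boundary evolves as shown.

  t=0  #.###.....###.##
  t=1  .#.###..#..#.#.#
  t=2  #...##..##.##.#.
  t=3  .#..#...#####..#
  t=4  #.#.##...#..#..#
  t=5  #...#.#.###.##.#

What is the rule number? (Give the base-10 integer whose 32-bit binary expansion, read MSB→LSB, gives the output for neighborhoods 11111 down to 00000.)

  #####|.  b31=0 t=3,i=10
  ####.|.  b30=0 t=3,i=11
  ###.#|.  b29=0 t=0,i=0
  ###..|#  b28=1 t=0,i=4
  ##.##|#  b27=1 t=0,i=1
  ##.#.|.  b26=0 t=2,i=13
  ##..#|.  b25=0 t=1,i=6
  ##...|#  b24=1 t=0,i=5
  #.###|.  b23=0 t=0,i=2
  #.##.|#  b22=1 t=2,i=11
  #.#.#|.  b21=0 t=1,i=1
  #.#..|.  b20=0 t=2,i=0
  #..##|.  b19=0 t=2,i=7
  #..#.|.  b18=0 t=1,i=7
  #...#|.  b17=0 t=2,i=2
  #....|.  b16=0 t=0,i=6
  .####|#  b15=1 t=3,i=9
  .###.|#  b14=1 t=0,i=3
  .##.#|#  b13=1 t=2,i=9
  .##..|.  b12=0 t=2,i=5
  .#.##|.  b11=0 t=1,i=2
  .#.#.|#  b10=1 t=1,i=0
  .#..#|#  b9=1 t=1,i=9
  .#...|#  b8=1 t=2,i=1
  ..###|.  b7=0 t=0,i=10
  ..##.|#  b6=1 t=2,i=4
  ..#.#|#  b5=1 t=1,i=11
  ..#..|#  b4=1 t=1,i=8
  ...##|.  b3=0 t=0,i=9
  ...#.|#  b2=1 t=4,i=8
  ....#|#  b1=1 t=0,i=8
  .....|.  b0=0 t=0,i=7
  bits 00011001010000001110011101110110 = 423683958

423683958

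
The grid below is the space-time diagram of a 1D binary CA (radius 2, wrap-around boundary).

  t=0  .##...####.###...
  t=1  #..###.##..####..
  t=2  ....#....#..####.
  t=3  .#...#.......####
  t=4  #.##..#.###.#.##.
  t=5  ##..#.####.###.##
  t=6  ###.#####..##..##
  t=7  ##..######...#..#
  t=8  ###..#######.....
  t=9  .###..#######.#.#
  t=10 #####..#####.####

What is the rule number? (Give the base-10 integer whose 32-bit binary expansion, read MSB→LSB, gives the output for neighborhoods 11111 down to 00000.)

  #####|#  b31=1 t=6,i=0
  ####.|#  b30=1 t=0,i=8
  ###.#|.  b29=0 t=0,i=9
  ###..|#  b28=1 t=0,i=13
  ##.##|.  b27=0 t=0,i=10
  ##.#.|#  b26=1 t=3,i=0
  ##..#|#  b25=1 t=1,i=9
  ##...|#  b24=1 t=0,i=3
  #.###|#  b23=1 t=0,i=11
  #.##.|.  b22=0 t=1,i=7
  #.#.#|#  b21=1 t=4,i=0
  #.#..|.  b20=0 t=3,i=1
  #..##|.  b19=0 t=1,i=2
  #..#.|.  b18=0 t=1,i=16
  #...#|#  b17=1 t=0,i=4
  #....|.  b16=0 t=0,i=15
  .####|#  b15=1 t=0,i=7
  .###.|#  b14=1 t=0,i=12
  .##.#|#  b13=1 t=4,i=15
  .##..|.  b12=0 t=0,i=2
  .#.##|#  b11=1 t=4,i=1
  .#.#.|#  b10=1 t=9,i=15
  .#..#|.  b9=0 t=1,i=1
  .#...|#  b8=1 t=2,i=5
  ..###|.  b7=0 t=0,i=6
  ..##.|.  b6=0 t=0,i=1
  ..#.#|#  b5=1 t=4,i=6
  ..#..|.  b4=0 t=1,i=0
  ...##|#  b3=1 t=0,i=0
  ...#.|.  b2=0 t=2,i=3
  ....#|.  b1=0 t=0,i=16
  .....|#  b0=1 t=2,i=1
  bits 11010111101000101110110100101001 = 3617778985

3617778985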